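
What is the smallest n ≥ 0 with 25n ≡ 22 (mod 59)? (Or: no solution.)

41

gcd(59, 25) = 1.
1 divides 22, so solutions exist.
By Bézout, 25×(26) + 59×(-11) = 1.
So 25×(26) ≡ 1 (mod 59); multiply by 22: n ≡ 572 (mod 59).
Smallest nonnegative: n = 572 mod 59 = 41.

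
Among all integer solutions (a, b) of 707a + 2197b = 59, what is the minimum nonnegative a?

gcd(2197, 707) = 1  (2197 = 3·707 + 76, 707 = 9·76 + 23, 76 = 3·23 + 7, 23 = 3·7 + 2, 7 = 3·2 + 1, 2 = 2·1).
1 divides 59, so solutions exist.
Back-substituting, 707·(-954) + 2197·(307) = 1.
Scale by 59/1 = 59: (a₀, b₀) = (-56286, 18113).
General solution: a = -56286 + 2197t, b = 18113 - 707t for integer t.
a ≥ 0: smallest is -56286 mod 2197 = 836 (at t = 26), with b = -269.

836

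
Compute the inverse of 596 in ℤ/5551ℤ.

gcd(5551, 596) = 1  (5551 = 9×596 + 187, 596 = 3×187 + 35, 187 = 5×35 + 12, 35 = 2×12 + 11, 12 = 1×11 + 1, 11 = 11×1).
Back-substituting, 596×(-475) + 5551×(51) = 1.
So 596×-475 ≡ 1 (mod 5551), and -475 mod 5551 = 5076.

5076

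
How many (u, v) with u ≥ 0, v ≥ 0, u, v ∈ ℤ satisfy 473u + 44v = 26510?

14

gcd(473, 44) = 11.
By Bézout, 473·(-1) + 44·(11) = 11.
One solution: (2, 581).
General: u = 2 + 4t, v = 581 - 43t.
u ≥ 0 ⇒ t ≥ 0; v ≥ 0 ⇒ t ≤ 13. So t ∈ [0, 13]: 14 solutions.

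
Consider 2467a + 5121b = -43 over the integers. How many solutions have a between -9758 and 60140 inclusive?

gcd(5121, 2467) = 1.
By Bézout, 2467·(712) + 5121·(-343) = 1.
Particular solution: (110, -53).
General solution: a = 110 + 5121t, b = -53 - 2467t for integer t.
-9758 ≤ 110 + 5121t ≤ 60140 gives t ∈ [-1, 11], which is 13 values.

13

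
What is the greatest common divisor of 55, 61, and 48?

1

gcd(61, 55) = 1.
gcd(1, 48) = 1.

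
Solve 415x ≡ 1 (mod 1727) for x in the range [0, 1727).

799

gcd(1727, 415):
  1727 = 4·415 + 67
  415 = 6·67 + 13
  67 = 5·13 + 2
  13 = 6·2 + 1
  2 = 2·1
so gcd(1727, 415) = 1.
Back-substitute for Bézout coefficients:
  1 = 13 - 6·2
  ... = 415·(799) + 1727·(-192)
So 415·799 ≡ 1 (mod 1727), and 799 mod 1727 = 799.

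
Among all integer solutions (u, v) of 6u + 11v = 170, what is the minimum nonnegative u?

10

gcd(11, 6) = 1.
1 divides 170, so solutions exist.
By Bézout, 6×(2) + 11×(-1) = 1.
Scale by 170/1 = 170: (u₀, v₀) = (340, -170).
General solution: u = 340 + 11t, v = -170 - 6t for integer t.
u ≥ 0: smallest is 340 mod 11 = 10 (at t = -30), with v = 10.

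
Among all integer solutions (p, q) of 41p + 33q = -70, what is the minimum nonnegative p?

gcd(41, 33) = 1  (41 = 1·33 + 8, 33 = 4·8 + 1, 8 = 8·1).
1 divides -70, so solutions exist.
Back-substituting, 41·(-4) + 33·(5) = 1.
Scale by -70/1 = -70: (p₀, q₀) = (280, -350).
General solution: p = 280 + 33t, q = -350 - 41t for integer t.
p ≥ 0: smallest is 280 mod 33 = 16 (at t = -8), with q = -22.

16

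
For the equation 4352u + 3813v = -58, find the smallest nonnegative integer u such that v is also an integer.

gcd(4352, 3813) = 1.
1 divides -58, so solutions exist.
By Bézout, 4352·(1811) + 3813·(-2067) = 1.
Scale by -58/1 = -58: (u₀, v₀) = (-105038, 119886).
General solution: u = -105038 + 3813t, v = 119886 - 4352t for integer t.
u ≥ 0: smallest is -105038 mod 3813 = 1726 (at t = 28), with v = -1970.

1726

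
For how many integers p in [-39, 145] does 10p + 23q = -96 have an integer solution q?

8

gcd(23, 10) = 1.
By Bézout, 10*(7) + 23*(-3) = 1.
Particular solution: (18, -12).
General solution: p = 18 + 23t, q = -12 - 10t for integer t.
-39 ≤ 18 + 23t ≤ 145 gives t ∈ [-2, 5], which is 8 values.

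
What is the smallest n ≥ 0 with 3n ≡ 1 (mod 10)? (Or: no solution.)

7

gcd(10, 3) = 1  (10 = 3*3 + 1, 3 = 3*1).
1 divides 1, so solutions exist.
Back-substituting, 3*(-3) + 10*(1) = 1.
So 3*(-3) ≡ 1 (mod 10); multiply by 1: n ≡ -3 (mod 10).
Smallest nonnegative: n = -3 mod 10 = 7.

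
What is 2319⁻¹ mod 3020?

2279

gcd(3020, 2319) = 1  (3020 = 1*2319 + 701, 2319 = 3*701 + 216, 701 = 3*216 + 53, 216 = 4*53 + 4, 53 = 13*4 + 1, 4 = 4*1).
Back-substituting, 2319*(-741) + 3020*(569) = 1.
So 2319*-741 ≡ 1 (mod 3020), and -741 mod 3020 = 2279.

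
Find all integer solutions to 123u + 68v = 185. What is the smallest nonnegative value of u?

59

gcd(123, 68):
  123 = 1×68 + 55
  68 = 1×55 + 13
  55 = 4×13 + 3
  13 = 4×3 + 1
  3 = 3×1
so gcd(123, 68) = 1.
1 divides 185, so solutions exist.
Back-substitute for Bézout coefficients:
  1 = 13 - 4×3
  ... = 123×(-21) + 68×(38)
Scale by 185/1 = 185: (u₀, v₀) = (-3885, 7030).
General solution: u = -3885 + 68t, v = 7030 - 123t for integer t.
u ≥ 0: smallest is -3885 mod 68 = 59 (at t = 58), with v = -104.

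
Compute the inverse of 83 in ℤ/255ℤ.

212

gcd(255, 83) = 1.
By Bézout, 83×(-43) + 255×(14) = 1.
So 83×-43 ≡ 1 (mod 255), and -43 mod 255 = 212.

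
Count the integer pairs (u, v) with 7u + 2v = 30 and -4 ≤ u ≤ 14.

gcd(7, 2) = 1.
By Bézout, 7*(1) + 2*(-3) = 1.
Particular solution: (0, 15).
General solution: u = 0 + 2t, v = 15 - 7t for integer t.
-4 ≤ 0 + 2t ≤ 14 gives t ∈ [-2, 7], which is 10 values.

10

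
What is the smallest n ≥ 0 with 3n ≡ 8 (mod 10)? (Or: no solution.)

gcd(10, 3):
  10 = 3*3 + 1
  3 = 3*1
so gcd(10, 3) = 1.
1 divides 8, so solutions exist.
Back-substitute for Bézout coefficients:
  1 = 10 - 3*3
  ... = 3*(-3) + 10*(1)
So 3*(-3) ≡ 1 (mod 10); multiply by 8: n ≡ -24 (mod 10).
Smallest nonnegative: n = -24 mod 10 = 6.

6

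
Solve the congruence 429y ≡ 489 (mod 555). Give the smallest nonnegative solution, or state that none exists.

71

gcd(555, 429):
  555 = 1*429 + 126
  429 = 3*126 + 51
  126 = 2*51 + 24
  51 = 2*24 + 3
  24 = 8*3
so gcd(555, 429) = 3.
3 divides 489, so solutions exist.
Back-substitute for Bézout coefficients:
  3 = 51 - 2*24
  ... = 429*(22) + 555*(-17)
So 429*(22) ≡ 3 (mod 555); multiply by 163: y ≡ 3586 (mod 185).
Smallest nonnegative: y = 3586 mod 185 = 71.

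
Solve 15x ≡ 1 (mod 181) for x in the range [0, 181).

169

gcd(181, 15) = 1.
By Bézout, 15·(-12) + 181·(1) = 1.
So 15·-12 ≡ 1 (mod 181), and -12 mod 181 = 169.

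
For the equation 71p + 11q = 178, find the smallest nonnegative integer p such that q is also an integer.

7

gcd(71, 11):
  71 = 6*11 + 5
  11 = 2*5 + 1
  5 = 5*1
so gcd(71, 11) = 1.
1 divides 178, so solutions exist.
Back-substitute for Bézout coefficients:
  1 = 11 - 2*5
  ... = 71*(-2) + 11*(13)
Scale by 178/1 = 178: (p₀, q₀) = (-356, 2314).
General solution: p = -356 + 11t, q = 2314 - 71t for integer t.
p ≥ 0: smallest is -356 mod 11 = 7 (at t = 33), with q = -29.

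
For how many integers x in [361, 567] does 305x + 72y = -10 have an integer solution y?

gcd(305, 72) = 1.
By Bézout, 305*(17) + 72*(-72) = 1.
Particular solution: (46, -195).
General solution: x = 46 + 72t, y = -195 - 305t for integer t.
361 ≤ 46 + 72t ≤ 567 gives t ∈ [5, 7], which is 3 values.

3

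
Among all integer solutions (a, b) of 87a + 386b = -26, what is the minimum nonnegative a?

gcd(386, 87):
  386 = 4*87 + 38
  87 = 2*38 + 11
  38 = 3*11 + 5
  11 = 2*5 + 1
  5 = 5*1
so gcd(386, 87) = 1.
1 divides -26, so solutions exist.
Back-substitute for Bézout coefficients:
  1 = 11 - 2*5
  ... = 87*(71) + 386*(-16)
Scale by -26/1 = -26: (a₀, b₀) = (-1846, 416).
General solution: a = -1846 + 386t, b = 416 - 87t for integer t.
a ≥ 0: smallest is -1846 mod 386 = 84 (at t = 5), with b = -19.

84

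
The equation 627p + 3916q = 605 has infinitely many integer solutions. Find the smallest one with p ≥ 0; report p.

gcd(3916, 627):
  3916 = 6·627 + 154
  627 = 4·154 + 11
  154 = 14·11
so gcd(3916, 627) = 11.
11 divides 605, so solutions exist.
Back-substitute for Bézout coefficients:
  11 = 627 - 4·154
  ... = 627·(25) + 3916·(-4)
Scale by 605/11 = 55: (p₀, q₀) = (1375, -220).
General solution: p = 1375 + 356t, q = -220 - 57t for integer t.
p ≥ 0: smallest is 1375 mod 356 = 307 (at t = -3), with q = -49.

307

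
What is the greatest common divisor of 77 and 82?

gcd(82, 77) = 1  (82 = 1×77 + 5, 77 = 15×5 + 2, 5 = 2×2 + 1, 2 = 2×1).

1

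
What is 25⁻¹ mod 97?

gcd(97, 25):
  97 = 3·25 + 22
  25 = 1·22 + 3
  22 = 7·3 + 1
  3 = 3·1
so gcd(97, 25) = 1.
Back-substitute for Bézout coefficients:
  1 = 22 - 7·3
  ... = 25·(-31) + 97·(8)
So 25·-31 ≡ 1 (mod 97), and -31 mod 97 = 66.

66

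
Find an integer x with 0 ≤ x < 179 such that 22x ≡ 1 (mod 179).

57

gcd(179, 22):
  179 = 8·22 + 3
  22 = 7·3 + 1
  3 = 3·1
so gcd(179, 22) = 1.
Back-substitute for Bézout coefficients:
  1 = 22 - 7·3
  ... = 22·(57) + 179·(-7)
So 22·57 ≡ 1 (mod 179), and 57 mod 179 = 57.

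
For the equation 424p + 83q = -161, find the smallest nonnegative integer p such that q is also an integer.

19

gcd(424, 83) = 1  (424 = 5*83 + 9, 83 = 9*9 + 2, 9 = 4*2 + 1, 2 = 2*1).
1 divides -161, so solutions exist.
Back-substituting, 424*(37) + 83*(-189) = 1.
Scale by -161/1 = -161: (p₀, q₀) = (-5957, 30429).
General solution: p = -5957 + 83t, q = 30429 - 424t for integer t.
p ≥ 0: smallest is -5957 mod 83 = 19 (at t = 72), with q = -99.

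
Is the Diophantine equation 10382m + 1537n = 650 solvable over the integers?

gcd(10382, 1537) = 29  (10382 = 6*1537 + 1160, 1537 = 1*1160 + 377, 1160 = 3*377 + 29, 377 = 13*29).
29 does not divide 650 (remainder 12), so no integer solutions.

no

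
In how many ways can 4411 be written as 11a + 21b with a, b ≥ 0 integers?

gcd(21, 11) = 1  (21 = 1*11 + 10, 11 = 1*10 + 1, 10 = 10*1).
Back-substituting, 11*(2) + 21*(-1) = 1.
Scale by 4411: one solution is (8822, -4411). Reduce a mod 21: (2, 209).
General: a = 2 + 21t, b = 209 - 11t.
a ≥ 0 ⇒ t ≥ 0; b ≥ 0 ⇒ t ≤ 19. So t ∈ [0, 19]: 20 solutions.

20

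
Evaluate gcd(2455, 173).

1

gcd(2455, 173) = 1  (2455 = 14*173 + 33, 173 = 5*33 + 8, 33 = 4*8 + 1, 8 = 8*1).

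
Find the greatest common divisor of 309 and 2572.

1

gcd(2572, 309) = 1  (2572 = 8×309 + 100, 309 = 3×100 + 9, 100 = 11×9 + 1, 9 = 9×1).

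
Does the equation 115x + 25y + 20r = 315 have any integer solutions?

yes

gcd(115, 25):
  115 = 4·25 + 15
  25 = 1·15 + 10
  15 = 1·10 + 5
  10 = 2·5
so gcd(115, 25) = 5.
gcd(5, 20) = 5.
5 divides 315, so integer solutions exist.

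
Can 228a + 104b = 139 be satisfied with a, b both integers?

gcd(228, 104) = 4  (228 = 2·104 + 20, 104 = 5·20 + 4, 20 = 5·4).
4 does not divide 139 (remainder 3), so no integer solutions.

no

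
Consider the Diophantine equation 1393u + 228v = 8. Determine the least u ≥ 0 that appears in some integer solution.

128

gcd(1393, 228) = 1  (1393 = 6·228 + 25, 228 = 9·25 + 3, 25 = 8·3 + 1, 3 = 3·1).
1 divides 8, so solutions exist.
Back-substituting, 1393·(73) + 228·(-446) = 1.
Scale by 8/1 = 8: (u₀, v₀) = (584, -3568).
General solution: u = 584 + 228t, v = -3568 - 1393t for integer t.
u ≥ 0: smallest is 584 mod 228 = 128 (at t = -2), with v = -782.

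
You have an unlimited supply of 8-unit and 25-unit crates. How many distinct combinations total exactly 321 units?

Need nonnegative integers with 8j + 25k = 321.
gcd(8, 25) = 1, and 8·(-3) + 25·(1) = 1.
So (j₀, k₀) = (-963, 321); general j = -963 + 25t, k = 321 - 8t.
j ≥ 0 ⇒ t ≥ 39; k ≥ 0 ⇒ t ≤ 40. That's 2 values of t.

2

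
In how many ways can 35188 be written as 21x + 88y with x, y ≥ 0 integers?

gcd(88, 21) = 1.
By Bézout, 21·(21) + 88·(-5) = 1.
One solution: (12, 397).
General: x = 12 + 88t, y = 397 - 21t.
x ≥ 0 ⇒ t ≥ 0; y ≥ 0 ⇒ t ≤ 18. So t ∈ [0, 18]: 19 solutions.

19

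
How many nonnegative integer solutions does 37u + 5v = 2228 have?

12

gcd(37, 5):
  37 = 7*5 + 2
  5 = 2*2 + 1
  2 = 2*1
so gcd(37, 5) = 1.
Back-substitute for Bézout coefficients:
  1 = 5 - 2*2
  ... = 37*(-2) + 5*(15)
Scale by 2228: one solution is (-4456, 33420). Reduce u mod 5: (4, 416).
General: u = 4 + 5t, v = 416 - 37t.
u ≥ 0 ⇒ t ≥ 0; v ≥ 0 ⇒ t ≤ 11. So t ∈ [0, 11]: 12 solutions.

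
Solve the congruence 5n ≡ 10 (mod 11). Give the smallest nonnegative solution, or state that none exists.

gcd(11, 5):
  11 = 2·5 + 1
  5 = 5·1
so gcd(11, 5) = 1.
1 divides 10, so solutions exist.
Back-substitute for Bézout coefficients:
  1 = 11 - 2·5
  ... = 5·(-2) + 11·(1)
So 5·(-2) ≡ 1 (mod 11); multiply by 10: n ≡ -20 (mod 11).
Smallest nonnegative: n = -20 mod 11 = 2.

2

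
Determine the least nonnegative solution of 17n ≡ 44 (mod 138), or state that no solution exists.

100

gcd(138, 17) = 1.
1 divides 44, so solutions exist.
By Bézout, 17·(65) + 138·(-8) = 1.
So 17·(65) ≡ 1 (mod 138); multiply by 44: n ≡ 2860 (mod 138).
Smallest nonnegative: n = 2860 mod 138 = 100.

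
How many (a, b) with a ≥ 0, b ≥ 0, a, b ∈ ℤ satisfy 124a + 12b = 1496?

gcd(124, 12) = 4  (124 = 10×12 + 4, 12 = 3×4).
Back-substituting, 124×(1) + 12×(-10) = 4.
Scale by 374: one solution is (374, -3740). Reduce a mod 3: (2, 104).
General: a = 2 + 3t, b = 104 - 31t.
a ≥ 0 ⇒ t ≥ 0; b ≥ 0 ⇒ t ≤ 3. So t ∈ [0, 3]: 4 solutions.

4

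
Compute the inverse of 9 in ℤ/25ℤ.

gcd(25, 9) = 1  (25 = 2×9 + 7, 9 = 1×7 + 2, 7 = 3×2 + 1, 2 = 2×1).
Back-substituting, 9×(-11) + 25×(4) = 1.
So 9×-11 ≡ 1 (mod 25), and -11 mod 25 = 14.

14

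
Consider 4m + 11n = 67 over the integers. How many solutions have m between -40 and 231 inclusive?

gcd(11, 4):
  11 = 2·4 + 3
  4 = 1·3 + 1
  3 = 3·1
so gcd(11, 4) = 1.
Back-substitute for Bézout coefficients:
  1 = 4 - 1·3
  ... = 4·(3) + 11·(-1)
Scale by 67: particular solution (201, -67); reduce m mod 11: (3, 5).
General solution: m = 3 + 11t, n = 5 - 4t for integer t.
-40 ≤ 3 + 11t ≤ 231 gives t ∈ [-3, 20], which is 24 values.

24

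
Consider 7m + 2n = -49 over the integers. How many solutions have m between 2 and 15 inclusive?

gcd(7, 2) = 1.
By Bézout, 7·(1) + 2·(-3) = 1.
Particular solution: (1, -28).
General solution: m = 1 + 2t, n = -28 - 7t for integer t.
2 ≤ 1 + 2t ≤ 15 gives t ∈ [1, 7], which is 7 values.

7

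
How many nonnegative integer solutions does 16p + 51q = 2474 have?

3

gcd(51, 16) = 1.
By Bézout, 16*(16) + 51*(-5) = 1.
One solution: (8, 46).
General: p = 8 + 51t, q = 46 - 16t.
p ≥ 0 ⇒ t ≥ 0; q ≥ 0 ⇒ t ≤ 2. So t ∈ [0, 2]: 3 solutions.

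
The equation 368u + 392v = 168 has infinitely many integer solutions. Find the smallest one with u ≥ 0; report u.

gcd(392, 368):
  392 = 1*368 + 24
  368 = 15*24 + 8
  24 = 3*8
so gcd(392, 368) = 8.
8 divides 168, so solutions exist.
Back-substitute for Bézout coefficients:
  8 = 368 - 15*24
  ... = 368*(16) + 392*(-15)
Scale by 168/8 = 21: (u₀, v₀) = (336, -315).
General solution: u = 336 + 49t, v = -315 - 46t for integer t.
u ≥ 0: smallest is 336 mod 49 = 42 (at t = -6), with v = -39.

42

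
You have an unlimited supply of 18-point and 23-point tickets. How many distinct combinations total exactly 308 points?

Need nonnegative integers with 18j + 23k = 308.
gcd(18, 23) = 1, and 18·(9) + 23·(-7) = 1.
So (j₀, k₀) = (2772, -2156); general j = 2772 + 23t, k = -2156 - 18t.
j ≥ 0 ⇒ t ≥ -120; k ≥ 0 ⇒ t ≤ -120. That's 1 value of t.

1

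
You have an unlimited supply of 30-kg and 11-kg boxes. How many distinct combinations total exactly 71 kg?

1

Need nonnegative integers with 30j + 11k = 71.
gcd(30, 11) = 1, and 30·(-4) + 11·(11) = 1.
So (j₀, k₀) = (-284, 781); general j = -284 + 11t, k = 781 - 30t.
j ≥ 0 ⇒ t ≥ 26; k ≥ 0 ⇒ t ≤ 26. That's 1 value of t.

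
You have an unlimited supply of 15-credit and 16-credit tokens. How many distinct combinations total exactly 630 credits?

3

Need nonnegative integers with 15j + 16k = 630.
gcd(15, 16) = 1, and 15·(-1) + 16·(1) = 1.
So (j₀, k₀) = (-630, 630); general j = -630 + 16t, k = 630 - 15t.
j ≥ 0 ⇒ t ≥ 40; k ≥ 0 ⇒ t ≤ 42. That's 3 values of t.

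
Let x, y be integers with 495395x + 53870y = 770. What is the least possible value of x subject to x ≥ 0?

gcd(495395, 53870):
  495395 = 9·53870 + 10565
  53870 = 5·10565 + 1045
  10565 = 10·1045 + 115
  1045 = 9·115 + 10
  115 = 11·10 + 5
  10 = 2·5
so gcd(495395, 53870) = 5.
5 divides 770, so solutions exist.
Back-substitute for Bézout coefficients:
  5 = 115 - 11·10
  ... = 495395·(5155) + 53870·(-47406)
Scale by 770/5 = 154: (x₀, y₀) = (793870, -7300524).
General solution: x = 793870 + 10774t, y = -7300524 - 99079t for integer t.
x ≥ 0: smallest is 793870 mod 10774 = 7368 (at t = -73), with y = -67757.

7368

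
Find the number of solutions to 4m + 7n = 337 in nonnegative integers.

12

gcd(7, 4) = 1.
By Bézout, 4×(2) + 7×(-1) = 1.
One solution: (2, 47).
General: m = 2 + 7t, n = 47 - 4t.
m ≥ 0 ⇒ t ≥ 0; n ≥ 0 ⇒ t ≤ 11. So t ∈ [0, 11]: 12 solutions.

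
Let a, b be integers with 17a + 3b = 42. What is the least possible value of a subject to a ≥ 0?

0

gcd(17, 3):
  17 = 5×3 + 2
  3 = 1×2 + 1
  2 = 2×1
so gcd(17, 3) = 1.
1 divides 42, so solutions exist.
Back-substitute for Bézout coefficients:
  1 = 3 - 1×2
  ... = 17×(-1) + 3×(6)
Scale by 42/1 = 42: (a₀, b₀) = (-42, 252).
General solution: a = -42 + 3t, b = 252 - 17t for integer t.
a ≥ 0: smallest is -42 mod 3 = 0 (at t = 14), with b = 14.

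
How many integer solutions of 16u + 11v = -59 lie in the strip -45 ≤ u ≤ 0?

4

gcd(16, 11) = 1  (16 = 1×11 + 5, 11 = 2×5 + 1, 5 = 5×1).
Back-substituting, 16×(-2) + 11×(3) = 1.
Scale by -59: particular solution (118, -177); reduce u mod 11: (8, -17).
General solution: u = 8 + 11t, v = -17 - 16t for integer t.
-45 ≤ 8 + 11t ≤ 0 gives t ∈ [-4, -1], which is 4 values.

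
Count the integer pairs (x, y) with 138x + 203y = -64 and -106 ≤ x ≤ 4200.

gcd(203, 138) = 1  (203 = 1·138 + 65, 138 = 2·65 + 8, 65 = 8·8 + 1, 8 = 8·1).
Back-substituting, 138·(-25) + 203·(17) = 1.
Scale by -64: particular solution (1600, -1088); reduce x mod 203: (179, -122).
General solution: x = 179 + 203t, y = -122 - 138t for integer t.
-106 ≤ 179 + 203t ≤ 4200 gives t ∈ [-1, 19], which is 21 values.

21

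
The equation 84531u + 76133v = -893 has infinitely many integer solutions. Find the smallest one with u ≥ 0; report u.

1949

gcd(84531, 76133):
  84531 = 1·76133 + 8398
  76133 = 9·8398 + 551
  8398 = 15·551 + 133
  551 = 4·133 + 19
  133 = 7·19
so gcd(84531, 76133) = 19.
19 divides -893, so solutions exist.
Back-substitute for Bézout coefficients:
  19 = 551 - 4·133
  ... = 84531·(-553) + 76133·(614)
Scale by -893/19 = -47: (u₀, v₀) = (25991, -28858).
General solution: u = 25991 + 4007t, v = -28858 - 4449t for integer t.
u ≥ 0: smallest is 25991 mod 4007 = 1949 (at t = -6), with v = -2164.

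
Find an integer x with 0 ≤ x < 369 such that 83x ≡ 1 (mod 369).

329

gcd(369, 83) = 1.
By Bézout, 83*(-40) + 369*(9) = 1.
So 83*-40 ≡ 1 (mod 369), and -40 mod 369 = 329.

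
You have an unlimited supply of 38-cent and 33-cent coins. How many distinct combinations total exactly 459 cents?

1

Need nonnegative integers with 38j + 33k = 459.
gcd(38, 33) = 1, and 38·(-13) + 33·(15) = 1.
So (j₀, k₀) = (-5967, 6885); general j = -5967 + 33t, k = 6885 - 38t.
j ≥ 0 ⇒ t ≥ 181; k ≥ 0 ⇒ t ≤ 181. That's 1 value of t.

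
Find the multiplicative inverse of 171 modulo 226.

gcd(226, 171):
  226 = 1*171 + 55
  171 = 3*55 + 6
  55 = 9*6 + 1
  6 = 6*1
so gcd(226, 171) = 1.
Back-substitute for Bézout coefficients:
  1 = 55 - 9*6
  ... = 171*(-37) + 226*(28)
So 171*-37 ≡ 1 (mod 226), and -37 mod 226 = 189.

189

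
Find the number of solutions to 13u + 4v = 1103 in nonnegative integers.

21

gcd(13, 4) = 1  (13 = 3*4 + 1, 4 = 4*1).
Back-substituting, 13*(1) + 4*(-3) = 1.
Scale by 1103: one solution is (1103, -3309). Reduce u mod 4: (3, 266).
General: u = 3 + 4t, v = 266 - 13t.
u ≥ 0 ⇒ t ≥ 0; v ≥ 0 ⇒ t ≤ 20. So t ∈ [0, 20]: 21 solutions.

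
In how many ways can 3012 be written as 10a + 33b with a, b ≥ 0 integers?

gcd(33, 10) = 1.
By Bézout, 10*(10) + 33*(-3) = 1.
One solution: (24, 84).
General: a = 24 + 33t, b = 84 - 10t.
a ≥ 0 ⇒ t ≥ 0; b ≥ 0 ⇒ t ≤ 8. So t ∈ [0, 8]: 9 solutions.

9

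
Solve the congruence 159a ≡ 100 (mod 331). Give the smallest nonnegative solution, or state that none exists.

gcd(331, 159) = 1.
1 divides 100, so solutions exist.
By Bézout, 159·(-102) + 331·(49) = 1.
So 159·(-102) ≡ 1 (mod 331); multiply by 100: a ≡ -10200 (mod 331).
Smallest nonnegative: a = -10200 mod 331 = 61.

61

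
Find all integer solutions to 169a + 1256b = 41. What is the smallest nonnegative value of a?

gcd(1256, 169):
  1256 = 7*169 + 73
  169 = 2*73 + 23
  73 = 3*23 + 4
  23 = 5*4 + 3
  4 = 1*3 + 1
  3 = 3*1
so gcd(1256, 169) = 1.
1 divides 41, so solutions exist.
Back-substitute for Bézout coefficients:
  1 = 4 - 1*3
  ... = 169*(-327) + 1256*(44)
Scale by 41/1 = 41: (a₀, b₀) = (-13407, 1804).
General solution: a = -13407 + 1256t, b = 1804 - 169t for integer t.
a ≥ 0: smallest is -13407 mod 1256 = 409 (at t = 11), with b = -55.

409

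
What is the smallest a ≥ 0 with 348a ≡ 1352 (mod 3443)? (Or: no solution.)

gcd(3443, 348) = 1  (3443 = 9*348 + 311, 348 = 1*311 + 37, 311 = 8*37 + 15, 37 = 2*15 + 7, 15 = 2*7 + 1, 7 = 7*1).
1 divides 1352, so solutions exist.
Back-substituting, 348*(-465) + 3443*(47) = 1.
So 348*(-465) ≡ 1 (mod 3443); multiply by 1352: a ≡ -628680 (mod 3443).
Smallest nonnegative: a = -628680 mod 3443 = 1389.

1389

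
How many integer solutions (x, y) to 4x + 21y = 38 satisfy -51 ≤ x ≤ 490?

26

gcd(21, 4):
  21 = 5·4 + 1
  4 = 4·1
so gcd(21, 4) = 1.
Back-substitute for Bézout coefficients:
  1 = 21 - 5·4
  ... = 4·(-5) + 21·(1)
Scale by 38: particular solution (-190, 38); reduce x mod 21: (20, -2).
General solution: x = 20 + 21t, y = -2 - 4t for integer t.
-51 ≤ 20 + 21t ≤ 490 gives t ∈ [-3, 22], which is 26 values.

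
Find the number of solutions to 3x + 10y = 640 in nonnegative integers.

gcd(10, 3) = 1.
By Bézout, 3·(-3) + 10·(1) = 1.
One solution: (0, 64).
General: x = 0 + 10t, y = 64 - 3t.
x ≥ 0 ⇒ t ≥ 0; y ≥ 0 ⇒ t ≤ 21. So t ∈ [0, 21]: 22 solutions.

22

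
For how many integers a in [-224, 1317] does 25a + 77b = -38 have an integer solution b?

gcd(77, 25) = 1  (77 = 3*25 + 2, 25 = 12*2 + 1, 2 = 2*1).
Back-substituting, 25*(37) + 77*(-12) = 1.
Scale by -38: particular solution (-1406, 456); reduce a mod 77: (57, -19).
General solution: a = 57 + 77t, b = -19 - 25t for integer t.
-224 ≤ 57 + 77t ≤ 1317 gives t ∈ [-3, 16], which is 20 values.

20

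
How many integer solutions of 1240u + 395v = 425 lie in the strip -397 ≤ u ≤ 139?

gcd(1240, 395) = 5  (1240 = 3·395 + 55, 395 = 7·55 + 10, 55 = 5·10 + 5, 10 = 2·5).
Back-substituting, 1240·(36) + 395·(-113) = 5.
Scale by 85: particular solution (3060, -9605); reduce u mod 79: (58, -181).
General solution: u = 58 + 79t, v = -181 - 248t for integer t.
-397 ≤ 58 + 79t ≤ 139 gives t ∈ [-5, 1], which is 7 values.

7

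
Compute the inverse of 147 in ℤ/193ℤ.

gcd(193, 147):
  193 = 1*147 + 46
  147 = 3*46 + 9
  46 = 5*9 + 1
  9 = 9*1
so gcd(193, 147) = 1.
Back-substitute for Bézout coefficients:
  1 = 46 - 5*9
  ... = 147*(-21) + 193*(16)
So 147*-21 ≡ 1 (mod 193), and -21 mod 193 = 172.

172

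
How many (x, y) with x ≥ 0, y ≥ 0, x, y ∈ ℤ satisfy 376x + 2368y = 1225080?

gcd(2368, 376) = 8.
By Bézout, 376·(63) + 2368·(-10) = 8.
One solution: (273, 474).
General: x = 273 + 296t, y = 474 - 47t.
x ≥ 0 ⇒ t ≥ 0; y ≥ 0 ⇒ t ≤ 10. So t ∈ [0, 10]: 11 solutions.

11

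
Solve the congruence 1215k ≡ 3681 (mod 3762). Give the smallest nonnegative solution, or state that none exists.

gcd(3762, 1215):
  3762 = 3*1215 + 117
  1215 = 10*117 + 45
  117 = 2*45 + 27
  45 = 1*27 + 18
  27 = 1*18 + 9
  18 = 2*9
so gcd(3762, 1215) = 9.
9 divides 3681, so solutions exist.
Back-substitute for Bézout coefficients:
  9 = 27 - 1*18
  ... = 1215*(-161) + 3762*(52)
So 1215*(-161) ≡ 9 (mod 3762); multiply by 409: k ≡ -65849 (mod 418).
Smallest nonnegative: k = -65849 mod 418 = 195.

195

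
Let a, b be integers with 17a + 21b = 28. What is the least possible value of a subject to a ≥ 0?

gcd(21, 17) = 1  (21 = 1×17 + 4, 17 = 4×4 + 1, 4 = 4×1).
1 divides 28, so solutions exist.
Back-substituting, 17×(5) + 21×(-4) = 1.
Scale by 28/1 = 28: (a₀, b₀) = (140, -112).
General solution: a = 140 + 21t, b = -112 - 17t for integer t.
a ≥ 0: smallest is 140 mod 21 = 14 (at t = -6), with b = -10.

14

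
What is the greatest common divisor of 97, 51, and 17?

1

gcd(97, 51) = 1.
gcd(1, 17) = 1.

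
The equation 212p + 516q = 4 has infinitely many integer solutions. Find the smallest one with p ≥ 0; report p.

gcd(516, 212) = 4.
4 divides 4, so solutions exist.
By Bézout, 212·(56) + 516·(-23) = 4.
Scale by 4/4 = 1: (p₀, q₀) = (56, -23).
General solution: p = 56 + 129t, q = -23 - 53t for integer t.
p ≥ 0: smallest is 56 mod 129 = 56 (at t = 0), with q = -23.

56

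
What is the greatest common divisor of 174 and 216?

gcd(216, 174):
  216 = 1·174 + 42
  174 = 4·42 + 6
  42 = 7·6
so gcd(216, 174) = 6.

6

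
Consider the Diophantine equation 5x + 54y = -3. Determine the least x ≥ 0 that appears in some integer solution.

gcd(54, 5):
  54 = 10·5 + 4
  5 = 1·4 + 1
  4 = 4·1
so gcd(54, 5) = 1.
1 divides -3, so solutions exist.
Back-substitute for Bézout coefficients:
  1 = 5 - 1·4
  ... = 5·(11) + 54·(-1)
Scale by -3/1 = -3: (x₀, y₀) = (-33, 3).
General solution: x = -33 + 54t, y = 3 - 5t for integer t.
x ≥ 0: smallest is -33 mod 54 = 21 (at t = 1), with y = -2.

21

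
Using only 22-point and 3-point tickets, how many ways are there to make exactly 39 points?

Need nonnegative integers with 22j + 3k = 39.
gcd(22, 3) = 1, and 22·(1) + 3·(-7) = 1.
So (j₀, k₀) = (39, -273); general j = 39 + 3t, k = -273 - 22t.
j ≥ 0 ⇒ t ≥ -13; k ≥ 0 ⇒ t ≤ -13. That's 1 value of t.

1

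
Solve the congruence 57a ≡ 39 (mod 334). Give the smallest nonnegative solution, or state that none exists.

71

gcd(334, 57) = 1.
1 divides 39, so solutions exist.
By Bézout, 57*(-41) + 334*(7) = 1.
So 57*(-41) ≡ 1 (mod 334); multiply by 39: a ≡ -1599 (mod 334).
Smallest nonnegative: a = -1599 mod 334 = 71.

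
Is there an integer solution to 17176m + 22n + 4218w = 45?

no

gcd(17176, 22):
  17176 = 780*22 + 16
  22 = 1*16 + 6
  16 = 2*6 + 4
  6 = 1*4 + 2
  4 = 2*2
so gcd(17176, 22) = 2.
gcd(2, 4218) = 2.
2 does not divide 45 (remainder 1), so no integer solutions.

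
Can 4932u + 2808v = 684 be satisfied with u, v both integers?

yes

gcd(4932, 2808) = 36  (4932 = 1·2808 + 2124, 2808 = 1·2124 + 684, 2124 = 3·684 + 72, 684 = 9·72 + 36, 72 = 2·36).
36 divides 684, so integer solutions exist.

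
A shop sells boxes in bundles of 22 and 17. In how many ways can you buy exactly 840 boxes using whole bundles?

2

Need nonnegative integers with 22j + 17k = 840.
gcd(22, 17) = 1, and 22·(7) + 17·(-9) = 1.
So (j₀, k₀) = (5880, -7560); general j = 5880 + 17t, k = -7560 - 22t.
j ≥ 0 ⇒ t ≥ -345; k ≥ 0 ⇒ t ≤ -344. That's 2 values of t.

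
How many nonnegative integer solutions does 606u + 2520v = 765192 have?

gcd(2520, 606) = 6.
By Bézout, 606·(-79) + 2520·(19) = 6.
One solution: (352, 219).
General: u = 352 + 420t, v = 219 - 101t.
u ≥ 0 ⇒ t ≥ 0; v ≥ 0 ⇒ t ≤ 2. So t ∈ [0, 2]: 3 solutions.

3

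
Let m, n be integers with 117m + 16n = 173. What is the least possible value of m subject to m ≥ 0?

9

gcd(117, 16):
  117 = 7×16 + 5
  16 = 3×5 + 1
  5 = 5×1
so gcd(117, 16) = 1.
1 divides 173, so solutions exist.
Back-substitute for Bézout coefficients:
  1 = 16 - 3×5
  ... = 117×(-3) + 16×(22)
Scale by 173/1 = 173: (m₀, n₀) = (-519, 3806).
General solution: m = -519 + 16t, n = 3806 - 117t for integer t.
m ≥ 0: smallest is -519 mod 16 = 9 (at t = 33), with n = -55.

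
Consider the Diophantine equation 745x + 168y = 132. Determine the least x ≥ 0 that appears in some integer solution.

156

gcd(745, 168) = 1.
1 divides 132, so solutions exist.
By Bézout, 745*(-23) + 168*(102) = 1.
Scale by 132/1 = 132: (x₀, y₀) = (-3036, 13464).
General solution: x = -3036 + 168t, y = 13464 - 745t for integer t.
x ≥ 0: smallest is -3036 mod 168 = 156 (at t = 19), with y = -691.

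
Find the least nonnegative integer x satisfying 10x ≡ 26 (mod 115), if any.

gcd(115, 10):
  115 = 11·10 + 5
  10 = 2·5
so gcd(115, 10) = 5.
5 does not divide 26, so the congruence has no solution.

no solution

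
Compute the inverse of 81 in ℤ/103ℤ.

14

gcd(103, 81) = 1.
By Bézout, 81*(14) + 103*(-11) = 1.
So 81*14 ≡ 1 (mod 103), and 14 mod 103 = 14.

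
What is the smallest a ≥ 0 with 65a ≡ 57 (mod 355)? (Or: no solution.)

no solution

gcd(355, 65):
  355 = 5*65 + 30
  65 = 2*30 + 5
  30 = 6*5
so gcd(355, 65) = 5.
5 does not divide 57, so the congruence has no solution.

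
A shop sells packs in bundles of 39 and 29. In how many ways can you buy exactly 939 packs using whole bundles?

1

Need nonnegative integers with 39j + 29k = 939.
gcd(39, 29) = 1, and 39·(3) + 29·(-4) = 1.
So (j₀, k₀) = (2817, -3756); general j = 2817 + 29t, k = -3756 - 39t.
j ≥ 0 ⇒ t ≥ -97; k ≥ 0 ⇒ t ≤ -97. That's 1 value of t.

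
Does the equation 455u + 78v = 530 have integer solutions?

no

gcd(455, 78) = 13  (455 = 5*78 + 65, 78 = 1*65 + 13, 65 = 5*13).
13 does not divide 530 (remainder 10), so no integer solutions.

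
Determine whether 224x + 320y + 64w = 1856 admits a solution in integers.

yes

gcd(320, 224) = 32  (320 = 1×224 + 96, 224 = 2×96 + 32, 96 = 3×32).
gcd(32, 64) = 32.
32 divides 1856, so integer solutions exist.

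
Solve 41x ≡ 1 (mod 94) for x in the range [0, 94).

39

gcd(94, 41) = 1.
By Bézout, 41*(39) + 94*(-17) = 1.
So 41*39 ≡ 1 (mod 94), and 39 mod 94 = 39.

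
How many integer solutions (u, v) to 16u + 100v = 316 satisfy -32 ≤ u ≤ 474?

20

gcd(100, 16) = 4.
By Bézout, 16×(-6) + 100×(1) = 4.
Particular solution: (1, 3).
General solution: u = 1 + 25t, v = 3 - 4t for integer t.
-32 ≤ 1 + 25t ≤ 474 gives t ∈ [-1, 18], which is 20 values.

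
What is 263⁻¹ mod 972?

887

gcd(972, 263):
  972 = 3×263 + 183
  263 = 1×183 + 80
  183 = 2×80 + 23
  80 = 3×23 + 11
  23 = 2×11 + 1
  11 = 11×1
so gcd(972, 263) = 1.
Back-substitute for Bézout coefficients:
  1 = 23 - 2×11
  ... = 263×(-85) + 972×(23)
So 263×-85 ≡ 1 (mod 972), and -85 mod 972 = 887.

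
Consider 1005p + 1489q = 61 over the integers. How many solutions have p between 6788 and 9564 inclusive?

2

gcd(1489, 1005) = 1.
By Bézout, 1005*(483) + 1489*(-326) = 1.
Particular solution: (1172, -791).
General solution: p = 1172 + 1489t, q = -791 - 1005t for integer t.
6788 ≤ 1172 + 1489t ≤ 9564 gives t ∈ [4, 5], which is 2 values.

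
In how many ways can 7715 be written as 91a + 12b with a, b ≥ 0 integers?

7

gcd(91, 12) = 1.
By Bézout, 91·(-5) + 12·(38) = 1.
One solution: (5, 605).
General: a = 5 + 12t, b = 605 - 91t.
a ≥ 0 ⇒ t ≥ 0; b ≥ 0 ⇒ t ≤ 6. So t ∈ [0, 6]: 7 solutions.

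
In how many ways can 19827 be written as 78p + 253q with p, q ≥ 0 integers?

gcd(253, 78) = 1  (253 = 3*78 + 19, 78 = 4*19 + 2, 19 = 9*2 + 1, 2 = 2*1).
Back-substituting, 78*(-120) + 253*(37) = 1.
Scale by 19827: one solution is (-2379240, 733599). Reduce p mod 253: (225, 9).
General: p = 225 + 253t, q = 9 - 78t.
p ≥ 0 ⇒ t ≥ 0; q ≥ 0 ⇒ t ≤ 0. So t ∈ [0, 0]: 1 solution.

1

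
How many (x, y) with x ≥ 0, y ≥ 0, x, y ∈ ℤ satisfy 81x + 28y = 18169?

8

gcd(81, 28) = 1  (81 = 2×28 + 25, 28 = 1×25 + 3, 25 = 8×3 + 1, 3 = 3×1).
Back-substituting, 81×(9) + 28×(-26) = 1.
Scale by 18169: one solution is (163521, -472394). Reduce x mod 28: (1, 646).
General: x = 1 + 28t, y = 646 - 81t.
x ≥ 0 ⇒ t ≥ 0; y ≥ 0 ⇒ t ≤ 7. So t ∈ [0, 7]: 8 solutions.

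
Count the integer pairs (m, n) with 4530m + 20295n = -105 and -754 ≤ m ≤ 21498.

gcd(20295, 4530) = 15.
By Bézout, 4530·(-112) + 20295·(25) = 15.
Particular solution: (784, -175).
General solution: m = 784 + 1353t, n = -175 - 302t for integer t.
-754 ≤ 784 + 1353t ≤ 21498 gives t ∈ [-1, 15], which is 17 values.

17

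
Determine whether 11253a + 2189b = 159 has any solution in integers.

no

gcd(11253, 2189) = 11.
11 does not divide 159 (remainder 5), so no integer solutions.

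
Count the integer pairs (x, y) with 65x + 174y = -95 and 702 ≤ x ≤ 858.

gcd(174, 65) = 1  (174 = 2*65 + 44, 65 = 1*44 + 21, 44 = 2*21 + 2, 21 = 10*2 + 1, 2 = 2*1).
Back-substituting, 65*(83) + 174*(-31) = 1.
Scale by -95: particular solution (-7885, 2945); reduce x mod 174: (119, -45).
General solution: x = 119 + 174t, y = -45 - 65t for integer t.
702 ≤ 119 + 174t ≤ 858 gives t ∈ [4, 4], which is 1 value.

1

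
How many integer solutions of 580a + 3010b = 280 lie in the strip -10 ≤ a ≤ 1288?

gcd(3010, 580):
  3010 = 5×580 + 110
  580 = 5×110 + 30
  110 = 3×30 + 20
  30 = 1×20 + 10
  20 = 2×10
so gcd(3010, 580) = 10.
Back-substitute for Bézout coefficients:
  10 = 30 - 1×20
  ... = 580×(109) + 3010×(-21)
Scale by 28: particular solution (3052, -588); reduce a mod 301: (42, -8).
General solution: a = 42 + 301t, b = -8 - 58t for integer t.
-10 ≤ 42 + 301t ≤ 1288 gives t ∈ [0, 4], which is 5 values.

5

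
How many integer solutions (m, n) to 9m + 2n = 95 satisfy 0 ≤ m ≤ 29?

gcd(9, 2):
  9 = 4*2 + 1
  2 = 2*1
so gcd(9, 2) = 1.
Back-substitute for Bézout coefficients:
  1 = 9 - 4*2
  ... = 9*(1) + 2*(-4)
Scale by 95: particular solution (95, -380); reduce m mod 2: (1, 43).
General solution: m = 1 + 2t, n = 43 - 9t for integer t.
0 ≤ 1 + 2t ≤ 29 gives t ∈ [0, 14], which is 15 values.

15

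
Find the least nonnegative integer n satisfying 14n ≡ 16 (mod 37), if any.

gcd(37, 14) = 1  (37 = 2*14 + 9, 14 = 1*9 + 5, 9 = 1*5 + 4, 5 = 1*4 + 1, 4 = 4*1).
1 divides 16, so solutions exist.
Back-substituting, 14*(8) + 37*(-3) = 1.
So 14*(8) ≡ 1 (mod 37); multiply by 16: n ≡ 128 (mod 37).
Smallest nonnegative: n = 128 mod 37 = 17.

17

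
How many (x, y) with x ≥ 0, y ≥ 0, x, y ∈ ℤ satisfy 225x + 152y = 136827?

4

gcd(225, 152):
  225 = 1*152 + 73
  152 = 2*73 + 6
  73 = 12*6 + 1
  6 = 6*1
so gcd(225, 152) = 1.
Back-substitute for Bézout coefficients:
  1 = 73 - 12*6
  ... = 225*(25) + 152*(-37)
Scale by 136827: one solution is (3420675, -5062599). Reduce x mod 152: (67, 801).
General: x = 67 + 152t, y = 801 - 225t.
x ≥ 0 ⇒ t ≥ 0; y ≥ 0 ⇒ t ≤ 3. So t ∈ [0, 3]: 4 solutions.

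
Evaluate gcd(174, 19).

gcd(174, 19):
  174 = 9*19 + 3
  19 = 6*3 + 1
  3 = 3*1
so gcd(174, 19) = 1.

1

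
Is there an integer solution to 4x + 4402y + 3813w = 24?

yes

gcd(4402, 4) = 2  (4402 = 1100·4 + 2, 4 = 2·2).
gcd(2, 3813) = 1.
1 divides 24, so integer solutions exist.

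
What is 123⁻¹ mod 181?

gcd(181, 123) = 1  (181 = 1*123 + 58, 123 = 2*58 + 7, 58 = 8*7 + 2, 7 = 3*2 + 1, 2 = 2*1).
Back-substituting, 123*(78) + 181*(-53) = 1.
So 123*78 ≡ 1 (mod 181), and 78 mod 181 = 78.

78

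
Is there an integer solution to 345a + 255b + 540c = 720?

yes

gcd(345, 255) = 15  (345 = 1×255 + 90, 255 = 2×90 + 75, 90 = 1×75 + 15, 75 = 5×15).
gcd(15, 540) = 15.
15 divides 720, so integer solutions exist.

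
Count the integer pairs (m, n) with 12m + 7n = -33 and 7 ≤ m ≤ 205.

gcd(12, 7) = 1  (12 = 1*7 + 5, 7 = 1*5 + 2, 5 = 2*2 + 1, 2 = 2*1).
Back-substituting, 12*(3) + 7*(-5) = 1.
Scale by -33: particular solution (-99, 165); reduce m mod 7: (6, -15).
General solution: m = 6 + 7t, n = -15 - 12t for integer t.
7 ≤ 6 + 7t ≤ 205 gives t ∈ [1, 28], which is 28 values.

28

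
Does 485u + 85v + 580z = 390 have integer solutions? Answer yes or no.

yes

gcd(485, 85) = 5  (485 = 5*85 + 60, 85 = 1*60 + 25, 60 = 2*25 + 10, 25 = 2*10 + 5, 10 = 2*5).
gcd(5, 580) = 5.
5 divides 390, so integer solutions exist.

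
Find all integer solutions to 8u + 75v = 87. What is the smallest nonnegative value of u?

gcd(75, 8):
  75 = 9*8 + 3
  8 = 2*3 + 2
  3 = 1*2 + 1
  2 = 2*1
so gcd(75, 8) = 1.
1 divides 87, so solutions exist.
Back-substitute for Bézout coefficients:
  1 = 3 - 1*2
  ... = 8*(-28) + 75*(3)
Scale by 87/1 = 87: (u₀, v₀) = (-2436, 261).
General solution: u = -2436 + 75t, v = 261 - 8t for integer t.
u ≥ 0: smallest is -2436 mod 75 = 39 (at t = 33), with v = -3.

39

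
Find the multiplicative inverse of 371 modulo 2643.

1781

gcd(2643, 371) = 1.
By Bézout, 371·(-862) + 2643·(121) = 1.
So 371·-862 ≡ 1 (mod 2643), and -862 mod 2643 = 1781.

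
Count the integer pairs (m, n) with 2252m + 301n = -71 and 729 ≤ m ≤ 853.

gcd(2252, 301):
  2252 = 7×301 + 145
  301 = 2×145 + 11
  145 = 13×11 + 2
  11 = 5×2 + 1
  2 = 2×1
so gcd(2252, 301) = 1.
Back-substitute for Bézout coefficients:
  1 = 11 - 5×2
  ... = 2252×(-137) + 301×(1025)
Scale by -71: particular solution (9727, -72775); reduce m mod 301: (95, -711).
General solution: m = 95 + 301t, n = -711 - 2252t for integer t.
729 ≤ 95 + 301t ≤ 853 gives t ∈ [3, 2], which is 0 values.

0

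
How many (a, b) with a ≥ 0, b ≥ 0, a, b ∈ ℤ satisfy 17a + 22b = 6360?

17

gcd(22, 17) = 1.
By Bézout, 17×(-9) + 22×(7) = 1.
One solution: (4, 286).
General: a = 4 + 22t, b = 286 - 17t.
a ≥ 0 ⇒ t ≥ 0; b ≥ 0 ⇒ t ≤ 16. So t ∈ [0, 16]: 17 solutions.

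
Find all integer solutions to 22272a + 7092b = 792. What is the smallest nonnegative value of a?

72

gcd(22272, 7092) = 12  (22272 = 3×7092 + 996, 7092 = 7×996 + 120, 996 = 8×120 + 36, 120 = 3×36 + 12, 36 = 3×12).
12 divides 792, so solutions exist.
Back-substituting, 22272×(-178) + 7092×(559) = 12.
Scale by 792/12 = 66: (a₀, b₀) = (-11748, 36894).
General solution: a = -11748 + 591t, b = 36894 - 1856t for integer t.
a ≥ 0: smallest is -11748 mod 591 = 72 (at t = 20), with b = -226.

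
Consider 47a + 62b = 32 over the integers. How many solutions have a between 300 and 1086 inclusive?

13

gcd(62, 47):
  62 = 1×47 + 15
  47 = 3×15 + 2
  15 = 7×2 + 1
  2 = 2×1
so gcd(62, 47) = 1.
Back-substitute for Bézout coefficients:
  1 = 15 - 7×2
  ... = 47×(-29) + 62×(22)
Scale by 32: particular solution (-928, 704); reduce a mod 62: (2, -1).
General solution: a = 2 + 62t, b = -1 - 47t for integer t.
300 ≤ 2 + 62t ≤ 1086 gives t ∈ [5, 17], which is 13 values.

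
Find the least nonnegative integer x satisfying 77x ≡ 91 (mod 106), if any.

59

gcd(106, 77) = 1  (106 = 1·77 + 29, 77 = 2·29 + 19, 29 = 1·19 + 10, 19 = 1·10 + 9, 10 = 1·9 + 1, 9 = 9·1).
1 divides 91, so solutions exist.
Back-substituting, 77·(-11) + 106·(8) = 1.
So 77·(-11) ≡ 1 (mod 106); multiply by 91: x ≡ -1001 (mod 106).
Smallest nonnegative: x = -1001 mod 106 = 59.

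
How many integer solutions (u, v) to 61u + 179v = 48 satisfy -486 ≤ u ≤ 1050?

gcd(179, 61):
  179 = 2·61 + 57
  61 = 1·57 + 4
  57 = 14·4 + 1
  4 = 4·1
so gcd(179, 61) = 1.
Back-substitute for Bézout coefficients:
  1 = 57 - 14·4
  ... = 61·(-44) + 179·(15)
Scale by 48: particular solution (-2112, 720); reduce u mod 179: (36, -12).
General solution: u = 36 + 179t, v = -12 - 61t for integer t.
-486 ≤ 36 + 179t ≤ 1050 gives t ∈ [-2, 5], which is 8 values.

8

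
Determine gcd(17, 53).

1

gcd(53, 17):
  53 = 3×17 + 2
  17 = 8×2 + 1
  2 = 2×1
so gcd(53, 17) = 1.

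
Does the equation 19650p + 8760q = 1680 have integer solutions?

gcd(19650, 8760) = 30  (19650 = 2·8760 + 2130, 8760 = 4·2130 + 240, 2130 = 8·240 + 210, 240 = 1·210 + 30, 210 = 7·30).
30 divides 1680, so integer solutions exist.

yes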